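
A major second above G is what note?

A

G up a major second is A, so the target letter is A.
From G, a major second is 2 semitones up: A.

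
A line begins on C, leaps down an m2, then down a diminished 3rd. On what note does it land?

A minor second down from C is B (letter B, 1 semitone down).
A diminished third down from B is G## (letter G, 2 semitones down).

G##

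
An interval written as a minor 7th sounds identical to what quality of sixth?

A minor seventh spans 10 semitones.
A sixth spanning 10 semitones is augmented (the major sixth is 9).

augmented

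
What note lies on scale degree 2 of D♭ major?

The Db major scale runs Db Eb F Gb Ab Bb C.
Degree 2 is Eb.

Eb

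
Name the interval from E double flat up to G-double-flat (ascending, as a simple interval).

The letter names run E→G, a span of 2 letter steps, so the interval is some kind of third.
Ebb to Gbb is 3 semitones. A major third is 4, so 3 makes it minor.

minor third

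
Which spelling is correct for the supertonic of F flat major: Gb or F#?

Each scale degree takes a distinct letter name. Degree 2 of a scale on F must use the letter G.
Gb and F# are enharmonically the same pitch, but only Gb uses the letter G, so it is the correct spelling here.

Gb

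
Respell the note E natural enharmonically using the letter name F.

Fb

Plain F sits 1 semitone above E, so on the letter F the same pitch needs a flat: Fb.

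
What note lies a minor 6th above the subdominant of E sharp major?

F#

The subdominant of E# major is A#.
A minor sixth (8 semitones) above A# lands on the letter F, giving F#.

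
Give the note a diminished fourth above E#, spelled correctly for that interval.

E up a perfect fourth is A, so the target letter is A.
From E#, a diminished fourth is 4 semitones up: A.

A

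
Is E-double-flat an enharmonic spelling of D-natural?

Ebb is pitch class 2; D is pitch class 2.
All spellings map to pitch class 2, so they are enharmonically equivalent.

Yes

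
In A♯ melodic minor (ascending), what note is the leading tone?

Degree 7 takes the letter 6 steps above A, which is G.
In melodic minor (ascending), degree 7 sits 11 semitones above the tonic. A# + 11 semitones is pitch class 9, spelled on G as G##.

G##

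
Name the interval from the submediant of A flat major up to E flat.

The submediant of Ab major is F.
F up to Eb: letters F→E make it a seventh; 10 semitones makes it minor.

minor seventh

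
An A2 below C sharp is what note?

Bb

A second below C lands on the letter B.
An augmented second spans 3 semitones, so C# moves to pitch class 10. On the letter B that is Bb.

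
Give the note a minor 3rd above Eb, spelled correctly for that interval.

A third above E lands on the letter G.
A minor third spans 3 semitones, so Eb moves to pitch class 6. On the letter G that is Gb.

Gb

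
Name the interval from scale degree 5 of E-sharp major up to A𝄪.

major seventh

Scale degree 5 of E# major is B#.
B# up to A##: letters B→A make it a seventh; 11 semitones makes it major.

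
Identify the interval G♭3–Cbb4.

diminished fourth

Counting letters G–A–B–C gives a fourth.
Gb→Cbb = 4 semitones, 1 narrower than the perfect fourth (5), so diminished.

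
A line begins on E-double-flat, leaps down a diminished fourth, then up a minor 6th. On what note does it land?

A diminished fourth down from Ebb is Bb (letter B, 4 semitones down).
A minor sixth up from Bb is Gb (letter G, 8 semitones up).

Gb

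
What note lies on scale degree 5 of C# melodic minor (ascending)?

Degree 5 takes the letter 4 steps above C, which is G.
In melodic minor (ascending), degree 5 sits 7 semitones above the tonic. C# + 7 semitones is pitch class 8, spelled on G as G#.

G#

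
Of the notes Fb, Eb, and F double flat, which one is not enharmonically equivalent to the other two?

Fb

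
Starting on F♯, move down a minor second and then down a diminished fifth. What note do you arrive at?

A##

A minor second down from F# is E# (letter E, 1 semitone down).
A diminished fifth down from E# is A## (letter A, 6 semitones down).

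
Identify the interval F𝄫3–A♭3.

The letter names run F→A, a span of 2 letter steps, so the interval is some kind of third.
Fbb to Ab is 5 semitones. A major third is 4, so 5 makes it augmented.

augmented third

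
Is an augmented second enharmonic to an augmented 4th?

An augmented second spans 3 semitones; an augmented fourth spans 6.
The spans differ, so they are not enharmonic equivalents.

No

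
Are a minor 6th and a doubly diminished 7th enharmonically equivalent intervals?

A minor sixth spans 8 semitones; a doubly diminished seventh spans 8.
They are enharmonically equivalent.

Yes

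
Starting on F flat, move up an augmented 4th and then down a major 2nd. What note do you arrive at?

Ab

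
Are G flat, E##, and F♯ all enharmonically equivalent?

Gb is pitch class 6; E## is pitch class 6; F# is pitch class 6.
All spellings map to pitch class 6, so they are enharmonically equivalent.

Yes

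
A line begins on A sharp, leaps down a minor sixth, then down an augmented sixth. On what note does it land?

E

A minor sixth down from A# is C## (letter C, 8 semitones down).
An augmented sixth down from C## is E (letter E, 10 semitones down).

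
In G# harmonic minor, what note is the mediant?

B

The G# harmonic minor scale runs G# A# B C# D# E F##.
Degree 3 is B.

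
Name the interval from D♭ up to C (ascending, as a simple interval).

major seventh

The letter names run D→C, a span of 6 letter steps, so the interval is some kind of seventh.
Db to C is 11 semitones. A major seventh is 11, so 11 makes it major.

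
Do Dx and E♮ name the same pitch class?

D## = pitch class 4 and E = pitch class 4 — the same pitch class, so they are enharmonic equivalents.

Yes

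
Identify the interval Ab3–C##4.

The letter names run A→C, a span of 2 letter steps, so the interval is some kind of third.
Ab to C## is 6 semitones. A major third is 4, so 6 makes it doubly augmented.

doubly augmented third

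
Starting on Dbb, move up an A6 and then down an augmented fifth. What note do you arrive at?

Ebb

An augmented sixth up from Dbb is Bb (letter B, 10 semitones up).
An augmented fifth down from Bb is Ebb (letter E, 8 semitones down).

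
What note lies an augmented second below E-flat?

Dbb

A second below E lands on the letter D.
An augmented second spans 3 semitones, so Eb moves to pitch class 0. On the letter D that is Dbb.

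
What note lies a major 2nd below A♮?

A second below A lands on the letter G.
A major second spans 2 semitones, so A moves to pitch class 7. On the letter G that is G.

G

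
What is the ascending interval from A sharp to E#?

perfect fifth

The letter names run A→E, a span of 4 letter steps, so the interval is some kind of fifth.
A# to E# is 7 semitones. A perfect fifth is 7, so 7 makes it perfect.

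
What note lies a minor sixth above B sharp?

G#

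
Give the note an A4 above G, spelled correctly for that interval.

C#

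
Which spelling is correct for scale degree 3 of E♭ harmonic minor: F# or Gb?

Gb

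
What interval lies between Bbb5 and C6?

augmented second

Counting letters B–C gives a second.
Bbb→C = 3 semitones, 1 wider than the major second (2), so augmented.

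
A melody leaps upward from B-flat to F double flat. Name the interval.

doubly diminished fifth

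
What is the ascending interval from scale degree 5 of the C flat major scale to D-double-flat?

Scale degree 5 of Cb major is Gb.
Gb up to Dbb: letters G→D make it a fifth; 6 semitones makes it diminished.

diminished fifth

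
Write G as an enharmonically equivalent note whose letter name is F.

Plain F sits 2 semitones below G, so on the letter F the same pitch needs a double sharp: F##.

F##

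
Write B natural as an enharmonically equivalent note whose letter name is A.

A##

Plain A sits 2 semitones below B, so on the letter A the same pitch needs a double sharp: A##.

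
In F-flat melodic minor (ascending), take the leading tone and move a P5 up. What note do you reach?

The leading tone of Fb melodic minor (ascending) is Eb.
A perfect fifth (7 semitones) above Eb lands on the letter B, giving Bb.

Bb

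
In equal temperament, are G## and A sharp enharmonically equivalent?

Two spellings are enharmonically equivalent only if they share a pitch class.
Here G## → 9, A# → 10; 9 ≠ 10, so they are not.

No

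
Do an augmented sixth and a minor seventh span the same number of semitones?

Yes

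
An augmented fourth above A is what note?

A fourth above A lands on the letter D.
An augmented fourth spans 6 semitones, so A moves to pitch class 3. On the letter D that is D#.

D#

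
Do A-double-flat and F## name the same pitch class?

Yes

Abb = pitch class 7 and F## = pitch class 7 — the same pitch class, so they are enharmonic equivalents.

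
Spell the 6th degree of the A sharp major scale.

F##

Degree 6 takes the letter 5 steps above A, which is F.
In major, degree 6 sits 9 semitones above the tonic. A# + 9 semitones is pitch class 7, spelled on F as F##.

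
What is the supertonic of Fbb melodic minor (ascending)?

Gbb

Degree 2 takes the letter 1 step above F, which is G.
In melodic minor (ascending), degree 2 sits 2 semitones above the tonic. Fbb + 2 semitones is pitch class 5, spelled on G as Gbb.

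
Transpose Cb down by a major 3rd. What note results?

A third below C lands on the letter A.
A major third spans 4 semitones, so Cb moves to pitch class 7. On the letter A that is Abb.

Abb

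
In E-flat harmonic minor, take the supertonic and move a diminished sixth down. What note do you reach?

A#

The supertonic of Eb harmonic minor is F.
A diminished sixth (7 semitones) below F lands on the letter A, giving A#.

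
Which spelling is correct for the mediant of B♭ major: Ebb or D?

D

Each scale degree takes a distinct letter name. Degree 3 of a scale on B must use the letter D.
D and Ebb are enharmonically the same pitch, but only D uses the letter D, so it is the correct spelling here.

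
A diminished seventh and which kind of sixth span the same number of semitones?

A diminished seventh spans 9 semitones.
A sixth spanning 9 semitones is major (the major sixth is 9).

major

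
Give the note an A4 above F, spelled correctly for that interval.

F up a perfect fourth is Bb, so the target letter is B.
From F, an augmented fourth is 6 semitones up: B.

B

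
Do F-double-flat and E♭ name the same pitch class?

Fbb = pitch class 3 and Eb = pitch class 3 — the same pitch class, so they are enharmonic equivalents.

Yes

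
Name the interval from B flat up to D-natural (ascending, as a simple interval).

major third

The letter names run B→D, a span of 2 letter steps, so the interval is some kind of third.
Bb to D is 4 semitones. A major third is 4, so 4 makes it major.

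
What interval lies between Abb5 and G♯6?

Counting letters A–B–C–D–E–F–G gives a seventh.
Abb→G# = 13 semitones, 2 wider than the major seventh (11), so doubly augmented.

doubly augmented seventh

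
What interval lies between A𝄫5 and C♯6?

Counting letters A–B–C gives a third.
Abb→C# = 6 semitones, 2 wider than the major third (4), so doubly augmented.

doubly augmented third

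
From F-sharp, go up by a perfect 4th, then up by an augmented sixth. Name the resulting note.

G##

A perfect fourth up from F# is B (letter B, 5 semitones up).
An augmented sixth up from B is G## (letter G, 10 semitones up).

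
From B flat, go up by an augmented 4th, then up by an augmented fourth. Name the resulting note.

An augmented fourth up from Bb is E (letter E, 6 semitones up).
An augmented fourth up from E is A# (letter A, 6 semitones up).

A#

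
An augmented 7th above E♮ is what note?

D##

A seventh above E lands on the letter D.
An augmented seventh spans 12 semitones, so E moves to pitch class 4. On the letter D that is D##.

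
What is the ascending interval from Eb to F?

major second

The letter names run E→F, a span of 1 letter step, so the interval is some kind of second.
Eb to F is 2 semitones. A major second is 2, so 2 makes it major.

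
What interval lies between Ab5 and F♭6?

minor sixth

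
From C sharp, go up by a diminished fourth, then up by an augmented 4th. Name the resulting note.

B

A diminished fourth up from C# is F (letter F, 4 semitones up).
An augmented fourth up from F is B (letter B, 6 semitones up).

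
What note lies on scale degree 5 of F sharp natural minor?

C#

Degree 5 takes the letter 4 steps above F, which is C.
In natural minor, degree 5 sits 7 semitones above the tonic. F# + 7 semitones is pitch class 1, spelled on C as C#.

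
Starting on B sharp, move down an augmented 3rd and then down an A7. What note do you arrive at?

Abb

An augmented third down from B# is G (letter G, 5 semitones down).
An augmented seventh down from G is Abb (letter A, 12 semitones down).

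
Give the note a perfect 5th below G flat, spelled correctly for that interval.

G down a perfect fifth is C, so the target letter is C.
From Gb, a perfect fifth is 7 semitones down: Cb.

Cb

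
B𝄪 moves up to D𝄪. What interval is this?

minor third

The letter names run B→D, a span of 2 letter steps, so the interval is some kind of third.
B## to D## is 3 semitones. A major third is 4, so 3 makes it minor.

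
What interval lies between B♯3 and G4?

diminished sixth

The letter names run B→G, a span of 5 letter steps, so the interval is some kind of sixth.
B# to G is 7 semitones. A major sixth is 9, so 7 makes it diminished.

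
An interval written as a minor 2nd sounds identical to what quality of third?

A minor second spans 1 semitone.
A third spanning 1 semitone is doubly diminished (the major third is 4).

doubly diminished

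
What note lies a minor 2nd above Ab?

A second above A lands on the letter B.
A minor second spans 1 semitone, so Ab moves to pitch class 9. On the letter B that is Bbb.

Bbb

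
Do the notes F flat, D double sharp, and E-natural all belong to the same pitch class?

Yes

Fb = pitch class 4 and D## = pitch class 4 and E = pitch class 4 — the same pitch class, so they are enharmonic equivalents.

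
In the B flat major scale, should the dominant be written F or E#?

Each scale degree takes a distinct letter name. Degree 5 of a scale on B must use the letter F.
F and E# are enharmonically the same pitch, but only F uses the letter F, so it is the correct spelling here.

F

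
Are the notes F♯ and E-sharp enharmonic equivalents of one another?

F# is pitch class 6; E# is pitch class 5.
The pitch classes differ (6 vs. 5), so they are not enharmonic equivalents.

No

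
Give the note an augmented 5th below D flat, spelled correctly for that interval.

Gbb

A fifth below D lands on the letter G.
An augmented fifth spans 8 semitones, so Db moves to pitch class 5. On the letter G that is Gbb.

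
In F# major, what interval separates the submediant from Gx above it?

augmented fourth

The submediant of F# major is D#.
D# up to G##: letters D→G make it a fourth; 6 semitones makes it augmented.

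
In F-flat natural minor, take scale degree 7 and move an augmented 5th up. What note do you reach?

Scale degree 7 of Fb natural minor is Ebb.
An augmented fifth (8 semitones) above Ebb lands on the letter B, giving Bb.

Bb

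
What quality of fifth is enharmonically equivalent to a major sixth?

doubly augmented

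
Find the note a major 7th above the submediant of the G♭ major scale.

The submediant of Gb major is Eb.
A major seventh (11 semitones) above Eb lands on the letter D, giving D.

D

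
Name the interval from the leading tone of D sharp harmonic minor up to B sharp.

minor seventh

The leading tone of D# harmonic minor is C##.
C## up to B#: letters C→B make it a seventh; 10 semitones makes it minor.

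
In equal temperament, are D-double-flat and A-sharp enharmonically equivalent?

Dbb is pitch class 0; A# is pitch class 10.
The pitch classes differ (0 vs. 10), so they are not enharmonic equivalents.

No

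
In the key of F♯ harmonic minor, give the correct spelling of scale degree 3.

A

The F# harmonic minor scale runs F# G# A B C# D E#.
Degree 3 is A.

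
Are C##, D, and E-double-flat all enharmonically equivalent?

Yes

C## = pitch class 2 and D = pitch class 2 and Ebb = pitch class 2 — the same pitch class, so they are enharmonic equivalents.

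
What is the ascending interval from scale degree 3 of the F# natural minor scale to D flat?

diminished fourth

Scale degree 3 of F# natural minor is A.
A up to Db: letters A→D make it a fourth; 4 semitones makes it diminished.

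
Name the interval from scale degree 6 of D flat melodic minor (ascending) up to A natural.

Scale degree 6 of Db melodic minor (ascending) is Bb.
Bb up to A: letters B→A make it a seventh; 11 semitones makes it major.

major seventh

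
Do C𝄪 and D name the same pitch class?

Yes

C## = pitch class 2 and D = pitch class 2 — the same pitch class, so they are enharmonic equivalents.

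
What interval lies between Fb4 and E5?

The letter names run F→E, a span of 6 letter steps, so the interval is some kind of seventh.
Fb to E is 12 semitones. A major seventh is 11, so 12 makes it augmented.

augmented seventh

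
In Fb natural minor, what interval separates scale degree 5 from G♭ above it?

Scale degree 5 of Fb natural minor is Cb.
Cb up to Gb: letters C→G make it a fifth; 7 semitones makes it perfect.

perfect fifth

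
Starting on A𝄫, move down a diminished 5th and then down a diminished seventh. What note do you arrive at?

E

A diminished fifth down from Abb is Db (letter D, 6 semitones down).
A diminished seventh down from Db is E (letter E, 9 semitones down).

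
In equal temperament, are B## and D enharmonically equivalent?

No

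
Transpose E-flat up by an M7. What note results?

D

A seventh above E lands on the letter D.
A major seventh spans 11 semitones, so Eb moves to pitch class 2. On the letter D that is D.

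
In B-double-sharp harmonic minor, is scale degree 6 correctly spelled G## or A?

Each scale degree takes a distinct letter name. Degree 6 of a scale on B must use the letter G.
G## and A are enharmonically the same pitch, but only G## uses the letter G, so it is the correct spelling here.

G##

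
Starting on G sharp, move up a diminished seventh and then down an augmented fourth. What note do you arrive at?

A diminished seventh up from G# is F (letter F, 9 semitones up).
An augmented fourth down from F is Cb (letter C, 6 semitones down).

Cb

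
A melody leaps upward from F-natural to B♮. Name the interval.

Counting letters F–G–A–B gives a fourth.
F→B = 6 semitones, 1 wider than the perfect fourth (5), so augmented.

augmented fourth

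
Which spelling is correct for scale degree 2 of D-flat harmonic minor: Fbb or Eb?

Eb

Each scale degree takes a distinct letter name. Degree 2 of a scale on D must use the letter E.
Eb and Fbb are enharmonically the same pitch, but only Eb uses the letter E, so it is the correct spelling here.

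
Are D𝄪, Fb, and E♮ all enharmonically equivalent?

Yes

D## is pitch class 4; Fb is pitch class 4; E is pitch class 4.
All spellings map to pitch class 4, so they are enharmonically equivalent.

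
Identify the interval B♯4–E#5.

Counting letters B–C–D–E gives a fourth.
B#→E# = 5 semitones, exactly the perfect fourth.

perfect fourth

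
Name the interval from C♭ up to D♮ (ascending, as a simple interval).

The letter names run C→D, a span of 1 letter step, so the interval is some kind of second.
Cb to D is 3 semitones. A major second is 2, so 3 makes it augmented.

augmented second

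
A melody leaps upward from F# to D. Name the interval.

The letter names run F→D, a span of 5 letter steps, so the interval is some kind of sixth.
F# to D is 8 semitones. A major sixth is 9, so 8 makes it minor.

minor sixth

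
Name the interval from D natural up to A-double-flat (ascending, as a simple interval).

doubly diminished fifth

The letter names run D→A, a span of 4 letter steps, so the interval is some kind of fifth.
D to Abb is 5 semitones. A perfect fifth is 7, so 5 makes it doubly diminished.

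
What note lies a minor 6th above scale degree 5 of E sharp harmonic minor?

G#

Scale degree 5 of E# harmonic minor is B#.
A minor sixth (8 semitones) above B# lands on the letter G, giving G#.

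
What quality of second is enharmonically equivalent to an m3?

augmented

A minor third spans 3 semitones.
A second spanning 3 semitones is augmented (the major second is 2).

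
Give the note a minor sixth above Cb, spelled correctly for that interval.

C up a major sixth is A, so the target letter is A.
From Cb, a minor sixth is 8 semitones up: Abb.

Abb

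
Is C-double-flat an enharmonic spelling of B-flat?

Cbb is pitch class 10; Bb is pitch class 10.
All spellings map to pitch class 10, so they are enharmonically equivalent.

Yes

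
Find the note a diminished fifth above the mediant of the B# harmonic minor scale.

A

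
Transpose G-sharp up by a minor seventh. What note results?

A seventh above G lands on the letter F.
A minor seventh spans 10 semitones, so G# moves to pitch class 6. On the letter F that is F#.

F#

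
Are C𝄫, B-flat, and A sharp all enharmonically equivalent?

Yes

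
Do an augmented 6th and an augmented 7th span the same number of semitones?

An augmented sixth spans 10 semitones; an augmented seventh spans 12.
The spans differ, so they are not enharmonic equivalents.

No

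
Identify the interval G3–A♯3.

augmented second

The letter names run G→A, a span of 1 letter step, so the interval is some kind of second.
G to A# is 3 semitones. A major second is 2, so 3 makes it augmented.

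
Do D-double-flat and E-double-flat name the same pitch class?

Dbb is pitch class 0; Ebb is pitch class 2.
The pitch classes differ (0 vs. 2), so they are not enharmonic equivalents.

No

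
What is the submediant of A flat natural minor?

Degree 6 takes the letter 5 steps above A, which is F.
In natural minor, degree 6 sits 8 semitones above the tonic. Ab + 8 semitones is pitch class 4, spelled on F as Fb.

Fb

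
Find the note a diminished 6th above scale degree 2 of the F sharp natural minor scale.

Scale degree 2 of F# natural minor is G#.
A diminished sixth (7 semitones) above G# lands on the letter E, giving Eb.

Eb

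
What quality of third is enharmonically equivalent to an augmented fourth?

An augmented fourth spans 6 semitones.
A third spanning 6 semitones is doubly augmented (the major third is 4).

doubly augmented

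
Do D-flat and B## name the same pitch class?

Db = pitch class 1 and B## = pitch class 1 — the same pitch class, so they are enharmonic equivalents.

Yes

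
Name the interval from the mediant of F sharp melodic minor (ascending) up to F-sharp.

major sixth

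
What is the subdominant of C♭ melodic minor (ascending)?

Fb

The Cb melodic minor (ascending) scale runs Cb Db Ebb Fb Gb Ab Bb.
Degree 4 is Fb.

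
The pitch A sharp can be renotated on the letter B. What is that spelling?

A# is pitch class 10. The letter B alone is pitch class 11.
To reach pitch class 10 from B requires an offset of -1 semitone, i.e. flat: Bb.

Bb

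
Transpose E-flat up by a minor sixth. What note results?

Cb

E up a major sixth is C#, so the target letter is C.
From Eb, a minor sixth is 8 semitones up: Cb.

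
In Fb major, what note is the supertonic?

Gb

Degree 2 takes the letter 1 step above F, which is G.
In major, degree 2 sits 2 semitones above the tonic. Fb + 2 semitones is pitch class 6, spelled on G as Gb.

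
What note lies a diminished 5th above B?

B up a perfect fifth is F#, so the target letter is F.
From B, a diminished fifth is 6 semitones up: F.

F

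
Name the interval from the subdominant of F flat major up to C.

The subdominant of Fb major is Bbb.
Bbb up to C: letters B→C make it a second; 3 semitones makes it augmented.

augmented second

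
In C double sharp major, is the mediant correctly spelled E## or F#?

Each scale degree takes a distinct letter name. Degree 3 of a scale on C must use the letter E.
E## and F# are enharmonically the same pitch, but only E## uses the letter E, so it is the correct spelling here.

E##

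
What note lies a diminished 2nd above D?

Ebb

A second above D lands on the letter E.
A diminished second spans 0 semitones, so D moves to pitch class 2. On the letter E that is Ebb.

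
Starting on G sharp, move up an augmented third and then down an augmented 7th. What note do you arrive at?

An augmented third up from G# is B## (letter B, 5 semitones up).
An augmented seventh down from B## is C# (letter C, 12 semitones down).

C#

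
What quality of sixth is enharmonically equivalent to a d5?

A diminished fifth spans 6 semitones.
A sixth spanning 6 semitones is doubly diminished (the major sixth is 9).

doubly diminished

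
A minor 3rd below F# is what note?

D#

A third below F lands on the letter D.
A minor third spans 3 semitones, so F# moves to pitch class 3. On the letter D that is D#.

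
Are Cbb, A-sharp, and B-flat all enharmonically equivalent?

Yes

Cbb = pitch class 10 and A# = pitch class 10 and Bb = pitch class 10 — the same pitch class, so they are enharmonic equivalents.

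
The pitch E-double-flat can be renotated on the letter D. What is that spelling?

D

Ebb is pitch class 2. The letter D alone is pitch class 2.
Pitch class 2 on D needs no accidental: D.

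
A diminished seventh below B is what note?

B down a major seventh is C, so the target letter is C.
From B, a diminished seventh is 9 semitones down: C##.

C##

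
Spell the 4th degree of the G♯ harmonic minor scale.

The G# harmonic minor scale runs G# A# B C# D# E F##.
Degree 4 is C#.

C#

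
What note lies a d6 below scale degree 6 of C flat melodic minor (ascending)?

Scale degree 6 of Cb melodic minor (ascending) is Ab.
A diminished sixth (7 semitones) below Ab lands on the letter C, giving C#.

C#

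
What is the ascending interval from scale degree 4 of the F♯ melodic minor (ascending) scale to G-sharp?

major sixth

Scale degree 4 of F# melodic minor (ascending) is B.
B up to G#: letters B→G make it a sixth; 9 semitones makes it major.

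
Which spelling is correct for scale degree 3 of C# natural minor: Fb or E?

Each scale degree takes a distinct letter name. Degree 3 of a scale on C must use the letter E.
E and Fb are enharmonically the same pitch, but only E uses the letter E, so it is the correct spelling here.

E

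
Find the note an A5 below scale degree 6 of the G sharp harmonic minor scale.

Ab

Scale degree 6 of G# harmonic minor is E.
An augmented fifth (8 semitones) below E lands on the letter A, giving Ab.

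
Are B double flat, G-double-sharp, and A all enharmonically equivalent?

Bbb = pitch class 9 and G## = pitch class 9 and A = pitch class 9 — the same pitch class, so they are enharmonic equivalents.

Yes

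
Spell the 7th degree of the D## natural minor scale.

Degree 7 takes the letter 6 steps above D, which is C.
In natural minor, degree 7 sits 10 semitones above the tonic. D## + 10 semitones is pitch class 2, spelled on C as C##.

C##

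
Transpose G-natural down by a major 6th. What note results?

Bb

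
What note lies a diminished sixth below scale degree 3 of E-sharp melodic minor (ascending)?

B##

Scale degree 3 of E# melodic minor (ascending) is G#.
A diminished sixth (7 semitones) below G# lands on the letter B, giving B##.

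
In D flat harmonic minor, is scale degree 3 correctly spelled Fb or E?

Each scale degree takes a distinct letter name. Degree 3 of a scale on D must use the letter F.
Fb and E are enharmonically the same pitch, but only Fb uses the letter F, so it is the correct spelling here.

Fb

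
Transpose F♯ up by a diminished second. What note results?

Gb

F up a major second is G, so the target letter is G.
From F#, a diminished second is 0 semitones up: Gb.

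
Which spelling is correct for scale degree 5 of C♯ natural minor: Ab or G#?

G#

Each scale degree takes a distinct letter name. Degree 5 of a scale on C must use the letter G.
G# and Ab are enharmonically the same pitch, but only G# uses the letter G, so it is the correct spelling here.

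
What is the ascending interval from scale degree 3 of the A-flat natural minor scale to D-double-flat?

minor second

Scale degree 3 of Ab natural minor is Cb.
Cb up to Dbb: letters C→D make it a second; 1 semitone makes it minor.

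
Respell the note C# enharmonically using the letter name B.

Plain B sits 2 semitones below C#, so on the letter B the same pitch needs a double sharp: B##.

B##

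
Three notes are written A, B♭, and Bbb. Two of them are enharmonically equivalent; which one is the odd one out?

In 12-tone equal temperament, enharmonic equivalents share a pitch class. A is pitch class 9; Bb is pitch class 10; Bbb is pitch class 9.
A and Bbb share pitch class 9, while Bb is pitch class 10.

Bb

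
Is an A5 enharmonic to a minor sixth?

Yes

An augmented fifth spans 8 semitones; a minor sixth spans 8.
They are enharmonically equivalent.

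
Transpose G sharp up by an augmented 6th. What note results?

A sixth above G lands on the letter E.
An augmented sixth spans 10 semitones, so G# moves to pitch class 6. On the letter E that is E##.

E##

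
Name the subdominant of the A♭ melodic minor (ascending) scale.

Degree 4 takes the letter 3 steps above A, which is D.
In melodic minor (ascending), degree 4 sits 5 semitones above the tonic. Ab + 5 semitones is pitch class 1, spelled on D as Db.

Db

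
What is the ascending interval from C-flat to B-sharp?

Counting letters C–D–E–F–G–A–B gives a seventh.
Cb→B# = 13 semitones, 2 wider than the major seventh (11), so doubly augmented.

doubly augmented seventh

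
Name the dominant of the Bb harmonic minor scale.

F

The Bb harmonic minor scale runs Bb C Db Eb F Gb A.
Degree 5 is F.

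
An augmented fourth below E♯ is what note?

B

E down a perfect fourth is B, so the target letter is B.
From E#, an augmented fourth is 6 semitones down: B.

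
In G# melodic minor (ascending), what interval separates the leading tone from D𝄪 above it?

major sixth

The leading tone of G# melodic minor (ascending) is F##.
F## up to D##: letters F→D make it a sixth; 9 semitones makes it major.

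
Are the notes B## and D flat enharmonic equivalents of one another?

B## = pitch class 1 and Db = pitch class 1 — the same pitch class, so they are enharmonic equivalents.

Yes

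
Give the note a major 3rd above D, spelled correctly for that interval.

F#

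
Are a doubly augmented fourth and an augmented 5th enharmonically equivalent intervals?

No

A doubly augmented fourth spans 7 semitones; an augmented fifth spans 8.
The spans differ, so they are not enharmonic equivalents.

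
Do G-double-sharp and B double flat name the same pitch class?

Yes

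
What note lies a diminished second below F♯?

E##

A second below F lands on the letter E.
A diminished second spans 0 semitones, so F# moves to pitch class 6. On the letter E that is E##.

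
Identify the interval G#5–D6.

The letter names run G→D, a span of 4 letter steps, so the interval is some kind of fifth.
G# to D is 6 semitones. A perfect fifth is 7, so 6 makes it diminished.

diminished fifth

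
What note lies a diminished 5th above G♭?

A fifth above G lands on the letter D.
A diminished fifth spans 6 semitones, so Gb moves to pitch class 0. On the letter D that is Dbb.

Dbb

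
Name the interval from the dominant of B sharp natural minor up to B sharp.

perfect fourth

The dominant of B# natural minor is F##.
F## up to B#: letters F→B make it a fourth; 5 semitones makes it perfect.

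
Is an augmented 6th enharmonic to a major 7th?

An augmented sixth spans 10 semitones; a major seventh spans 11.
The spans differ, so they are not enharmonic equivalents.

No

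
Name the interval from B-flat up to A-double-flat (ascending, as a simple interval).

diminished seventh

The letter names run B→A, a span of 6 letter steps, so the interval is some kind of seventh.
Bb to Abb is 9 semitones. A major seventh is 11, so 9 makes it diminished.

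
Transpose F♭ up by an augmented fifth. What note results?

A fifth above F lands on the letter C.
An augmented fifth spans 8 semitones, so Fb moves to pitch class 0. On the letter C that is C.

C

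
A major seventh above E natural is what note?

D#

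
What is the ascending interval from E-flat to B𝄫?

The letter names run E→B, a span of 4 letter steps, so the interval is some kind of fifth.
Eb to Bbb is 6 semitones. A perfect fifth is 7, so 6 makes it diminished.

diminished fifth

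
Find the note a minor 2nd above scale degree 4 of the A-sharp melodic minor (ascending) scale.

Scale degree 4 of A# melodic minor (ascending) is D#.
A minor second (1 semitone) above D# lands on the letter E, giving E.

E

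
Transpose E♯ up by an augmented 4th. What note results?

A fourth above E lands on the letter A.
An augmented fourth spans 6 semitones, so E# moves to pitch class 11. On the letter A that is A##.

A##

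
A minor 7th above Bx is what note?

A##

A seventh above B lands on the letter A.
A minor seventh spans 10 semitones, so B## moves to pitch class 11. On the letter A that is A##.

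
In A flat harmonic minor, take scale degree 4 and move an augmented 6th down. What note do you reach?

Fbb

Scale degree 4 of Ab harmonic minor is Db.
An augmented sixth (10 semitones) below Db lands on the letter F, giving Fbb.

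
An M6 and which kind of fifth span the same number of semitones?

doubly augmented

A major sixth spans 9 semitones.
A fifth spanning 9 semitones is doubly augmented (the perfect fifth is 7).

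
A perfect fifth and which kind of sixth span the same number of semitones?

diminished

A perfect fifth spans 7 semitones.
A sixth spanning 7 semitones is diminished (the major sixth is 9).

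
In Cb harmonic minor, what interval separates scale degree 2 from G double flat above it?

diminished fourth

Scale degree 2 of Cb harmonic minor is Db.
Db up to Gbb: letters D→G make it a fourth; 4 semitones makes it diminished.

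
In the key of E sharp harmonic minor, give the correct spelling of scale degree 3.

Degree 3 takes the letter 2 steps above E, which is G.
In harmonic minor, degree 3 sits 3 semitones above the tonic. E# + 3 semitones is pitch class 8, spelled on G as G#.

G#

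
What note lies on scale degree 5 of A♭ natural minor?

Eb

Degree 5 takes the letter 4 steps above A, which is E.
In natural minor, degree 5 sits 7 semitones above the tonic. Ab + 7 semitones is pitch class 3, spelled on E as Eb.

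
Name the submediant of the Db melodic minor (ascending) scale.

The Db melodic minor (ascending) scale runs Db Eb Fb Gb Ab Bb C.
Degree 6 is Bb.

Bb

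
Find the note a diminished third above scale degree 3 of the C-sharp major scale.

G

Scale degree 3 of C# major is E#.
A diminished third (2 semitones) above E# lands on the letter G, giving G.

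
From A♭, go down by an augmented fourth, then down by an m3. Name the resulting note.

Cb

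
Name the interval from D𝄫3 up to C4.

augmented seventh

The letter names run D→C, a span of 6 letter steps, so the interval is some kind of seventh.
Dbb to C is 12 semitones. A major seventh is 11, so 12 makes it augmented.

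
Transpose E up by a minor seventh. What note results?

A seventh above E lands on the letter D.
A minor seventh spans 10 semitones, so E moves to pitch class 2. On the letter D that is D.

D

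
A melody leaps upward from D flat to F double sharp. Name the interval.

doubly augmented third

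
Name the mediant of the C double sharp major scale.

Degree 3 takes the letter 2 steps above C, which is E.
In major, degree 3 sits 4 semitones above the tonic. C## + 4 semitones is pitch class 6, spelled on E as E##.

E##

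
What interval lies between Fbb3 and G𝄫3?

major second

The letter names run F→G, a span of 1 letter step, so the interval is some kind of second.
Fbb to Gbb is 2 semitones. A major second is 2, so 2 makes it major.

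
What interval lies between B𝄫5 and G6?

The letter names run B→G, a span of 5 letter steps, so the interval is some kind of sixth.
Bbb to G is 10 semitones. A major sixth is 9, so 10 makes it augmented.

augmented sixth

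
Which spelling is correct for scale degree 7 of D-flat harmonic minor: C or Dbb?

Each scale degree takes a distinct letter name. Degree 7 of a scale on D must use the letter C.
C and Dbb are enharmonically the same pitch, but only C uses the letter C, so it is the correct spelling here.

C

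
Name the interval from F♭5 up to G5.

The letter names run F→G, a span of 1 letter step, so the interval is some kind of second.
Fb to G is 3 semitones. A major second is 2, so 3 makes it augmented.

augmented second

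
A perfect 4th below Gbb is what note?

Dbb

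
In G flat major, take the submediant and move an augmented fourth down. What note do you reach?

The submediant of Gb major is Eb.
An augmented fourth (6 semitones) below Eb lands on the letter B, giving Bbb.

Bbb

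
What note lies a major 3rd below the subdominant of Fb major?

The subdominant of Fb major is Bbb.
A major third (4 semitones) below Bbb lands on the letter G, giving Gbb.

Gbb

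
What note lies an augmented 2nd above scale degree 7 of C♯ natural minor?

Scale degree 7 of C# natural minor is B.
An augmented second (3 semitones) above B lands on the letter C, giving C##.

C##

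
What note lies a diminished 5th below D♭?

A fifth below D lands on the letter G.
A diminished fifth spans 6 semitones, so Db moves to pitch class 7. On the letter G that is G.

G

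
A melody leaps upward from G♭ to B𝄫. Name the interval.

minor third

Counting letters G–A–B gives a third.
Gb→Bbb = 3 semitones, 1 narrower than the major third (4), so minor.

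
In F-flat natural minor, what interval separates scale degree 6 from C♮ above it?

Scale degree 6 of Fb natural minor is Dbb.
Dbb up to C: letters D→C make it a seventh; 12 semitones makes it augmented.

augmented seventh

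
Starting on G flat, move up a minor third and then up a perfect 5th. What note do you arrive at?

A minor third up from Gb is Bbb (letter B, 3 semitones up).
A perfect fifth up from Bbb is Fb (letter F, 7 semitones up).

Fb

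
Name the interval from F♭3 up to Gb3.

The letter names run F→G, a span of 1 letter step, so the interval is some kind of second.
Fb to Gb is 2 semitones. A major second is 2, so 2 makes it major.

major second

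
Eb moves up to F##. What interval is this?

doubly augmented second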